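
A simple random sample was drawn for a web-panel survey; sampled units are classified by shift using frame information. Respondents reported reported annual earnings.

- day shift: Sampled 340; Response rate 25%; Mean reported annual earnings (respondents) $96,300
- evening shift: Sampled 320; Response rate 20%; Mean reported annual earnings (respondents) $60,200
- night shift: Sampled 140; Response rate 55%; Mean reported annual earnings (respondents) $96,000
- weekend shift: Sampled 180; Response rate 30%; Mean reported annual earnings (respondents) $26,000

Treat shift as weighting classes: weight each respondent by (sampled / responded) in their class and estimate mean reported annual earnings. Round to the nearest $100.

$71,600

Inverse-response-rate weighting restores each class to its sampled count, so class totals weight by n_sampled:
  day shift: 340 × 96,300 = 32,742,000
  evening shift: 320 × 60,200 = 19,264,000
  night shift: 140 × 96,000 = 13,440,000
  weekend shift: 180 × 26,000 = 4,680,000
Adjusted estimate = 70,126,000 / 980 = 71557.1 → $71,600.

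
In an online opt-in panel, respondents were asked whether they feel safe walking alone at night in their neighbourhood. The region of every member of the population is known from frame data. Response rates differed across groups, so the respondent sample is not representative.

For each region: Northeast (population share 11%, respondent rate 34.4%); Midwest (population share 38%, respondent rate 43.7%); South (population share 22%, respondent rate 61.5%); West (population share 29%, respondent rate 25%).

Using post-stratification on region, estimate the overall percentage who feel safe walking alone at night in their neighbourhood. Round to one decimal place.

Reweight to the known region distribution:
  Northeast: 0.11 × 34.4 = 3.784
  Midwest: 0.38 × 43.7 = 16.606
  South: 0.22 × 61.5 = 13.53
  West: 0.29 × 25 = 7.25
Post-stratified estimate = 41.17 → 41.2%.

41.2%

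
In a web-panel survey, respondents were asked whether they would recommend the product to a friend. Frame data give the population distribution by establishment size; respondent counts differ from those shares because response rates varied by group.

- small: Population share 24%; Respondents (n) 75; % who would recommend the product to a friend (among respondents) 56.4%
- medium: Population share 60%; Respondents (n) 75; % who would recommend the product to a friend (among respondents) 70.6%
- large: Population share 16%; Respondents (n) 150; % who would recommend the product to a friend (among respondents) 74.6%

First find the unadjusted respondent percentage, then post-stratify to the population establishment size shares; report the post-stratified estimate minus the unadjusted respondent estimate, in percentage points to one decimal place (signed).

-1.2 percentage points

Naive respondent-only estimate (weights = respondent counts):
  (75/300)×56.4 + (75/300)×70.6 + (150/300)×74.6 = 69.05%
Post-stratified estimate weights by population shares:
  0.24×56.4 + 0.6×70.6 + 0.16×74.6 = 67.832%
Difference = 67.832 − 69.05 = -1.218 pp.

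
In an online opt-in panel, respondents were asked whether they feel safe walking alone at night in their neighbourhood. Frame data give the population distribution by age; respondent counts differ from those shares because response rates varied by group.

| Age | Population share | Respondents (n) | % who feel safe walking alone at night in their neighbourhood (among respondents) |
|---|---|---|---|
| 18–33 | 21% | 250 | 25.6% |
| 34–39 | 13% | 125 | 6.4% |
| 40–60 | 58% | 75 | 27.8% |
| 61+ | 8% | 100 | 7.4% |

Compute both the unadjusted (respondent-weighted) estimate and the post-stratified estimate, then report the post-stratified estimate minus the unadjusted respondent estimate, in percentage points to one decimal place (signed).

Naive respondent-only estimate (weights = respondent counts):
  (250/550)×25.6 + (125/550)×6.4 + (75/550)×27.8 + (100/550)×7.4 = 18.2273%
Post-stratifying to population shares instead:
  0.21×25.6 + 0.13×6.4 + 0.58×27.8 + 0.08×7.4 = 22.924%
Difference = 22.924 − 18.2273 = 4.6967 pp.

+4.7 percentage points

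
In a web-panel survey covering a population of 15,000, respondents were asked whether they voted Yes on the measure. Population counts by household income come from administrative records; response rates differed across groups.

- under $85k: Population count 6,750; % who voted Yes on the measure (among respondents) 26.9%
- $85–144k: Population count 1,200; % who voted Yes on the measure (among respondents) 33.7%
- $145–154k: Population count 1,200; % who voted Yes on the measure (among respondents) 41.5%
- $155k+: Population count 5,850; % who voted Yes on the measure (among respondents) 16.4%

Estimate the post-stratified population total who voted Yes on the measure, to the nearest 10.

3,680

Each cell contributes its population count × the respondent rate:
  under $85k: 6,750 × 26.9% = 1815.75
  $85–144k: 1,200 × 33.7% = 404.4
  $145–154k: 1,200 × 41.5% = 498
  $155k+: 5,850 × 16.4% = 959.4
Estimated total = 3677.55 → 3,680.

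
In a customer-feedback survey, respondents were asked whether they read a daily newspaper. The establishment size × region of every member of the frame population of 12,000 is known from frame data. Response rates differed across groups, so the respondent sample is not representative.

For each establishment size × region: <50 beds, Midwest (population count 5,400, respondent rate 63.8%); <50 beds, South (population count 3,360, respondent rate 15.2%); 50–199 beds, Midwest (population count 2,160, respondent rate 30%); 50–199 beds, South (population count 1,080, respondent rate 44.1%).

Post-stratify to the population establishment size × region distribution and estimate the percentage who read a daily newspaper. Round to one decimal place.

42.3%

Post-stratification weights by population share, not respondent share:
  <50 beds, Midwest: (5,400/12,000) × 63.8 = 28.71
  <50 beds, South: (3,360/12,000) × 15.2 = 4.256
  50–199 beds, Midwest: (2,160/12,000) × 30 = 5.4
  50–199 beds, South: (1,080/12,000) × 44.1 = 3.969
Post-stratified estimate = 42.335 → 42.3%.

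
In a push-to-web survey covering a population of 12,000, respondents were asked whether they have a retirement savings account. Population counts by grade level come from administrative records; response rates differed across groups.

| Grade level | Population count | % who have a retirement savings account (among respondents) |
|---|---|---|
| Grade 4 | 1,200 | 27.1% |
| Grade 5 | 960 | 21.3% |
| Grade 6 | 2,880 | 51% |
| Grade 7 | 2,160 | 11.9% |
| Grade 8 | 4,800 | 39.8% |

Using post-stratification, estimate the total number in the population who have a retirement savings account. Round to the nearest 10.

4,170

Estimated count per cell = population count × respondent percentage:
  Grade 4: 1,200 × 27.1% = 325.2
  Grade 5: 960 × 21.3% = 204.48
  Grade 6: 2,880 × 51% = 1468.8
  Grade 7: 2,160 × 11.9% = 257.04
  Grade 8: 4,800 × 39.8% = 1910.4
Estimated total = 4165.92 → 4,170.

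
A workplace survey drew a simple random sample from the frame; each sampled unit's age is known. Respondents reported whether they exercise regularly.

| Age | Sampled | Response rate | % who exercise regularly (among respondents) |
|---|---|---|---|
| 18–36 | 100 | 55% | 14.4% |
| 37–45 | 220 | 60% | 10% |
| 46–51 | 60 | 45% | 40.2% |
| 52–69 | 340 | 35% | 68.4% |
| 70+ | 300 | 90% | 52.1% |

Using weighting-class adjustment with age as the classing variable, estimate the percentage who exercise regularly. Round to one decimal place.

Inverse-response-rate weighting restores each class to its sampled count, so class totals weight by n_sampled:
  18–36: 100 × 14.4 = 1440
  37–45: 220 × 10 = 2200
  46–51: 60 × 40.2 = 2412
  52–69: 340 × 68.4 = 23256
  70+: 300 × 52.1 = 15,630
Adjusted estimate = 44,938 / 1,020 = 44.0569 → 44.1%.

44.1%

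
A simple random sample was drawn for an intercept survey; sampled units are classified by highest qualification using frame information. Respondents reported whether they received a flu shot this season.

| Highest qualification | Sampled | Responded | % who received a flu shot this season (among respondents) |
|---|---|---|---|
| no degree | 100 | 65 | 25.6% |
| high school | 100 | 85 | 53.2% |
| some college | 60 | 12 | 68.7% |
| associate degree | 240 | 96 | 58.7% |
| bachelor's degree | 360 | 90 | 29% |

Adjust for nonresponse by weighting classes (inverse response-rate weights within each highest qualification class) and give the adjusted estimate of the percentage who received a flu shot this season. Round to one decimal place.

Class response rates: no degree 65/100 = 65%, high school 85/100 = 85%, some college 12/60 = 20%, associate degree 96/240 = 40%, bachelor's degree 90/360 = 25%.
Inverse-response-rate weighting restores each class to its sampled count, so class totals weight by n_sampled:
  no degree: 100 × 25.6 = 2560
  high school: 100 × 53.2 = 5320
  some college: 60 × 68.7 = 4122
  associate degree: 240 × 58.7 = 14,088
  bachelor's degree: 360 × 29 = 10,440
Adjusted estimate = 36,530 / 860 = 42.4767 → 42.5%.

42.5%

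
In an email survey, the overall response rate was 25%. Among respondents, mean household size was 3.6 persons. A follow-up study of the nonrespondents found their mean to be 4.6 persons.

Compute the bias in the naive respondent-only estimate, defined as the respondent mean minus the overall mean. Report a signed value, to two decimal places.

-0.75

Nonresponse fraction = 1 − 0.25 = 0.75.
Bias = (nonresponse fraction) × (respondent mean − nonrespondent mean)
     = 0.75 × (3.6 − 4.6) = 0.75 × -1 = -0.75.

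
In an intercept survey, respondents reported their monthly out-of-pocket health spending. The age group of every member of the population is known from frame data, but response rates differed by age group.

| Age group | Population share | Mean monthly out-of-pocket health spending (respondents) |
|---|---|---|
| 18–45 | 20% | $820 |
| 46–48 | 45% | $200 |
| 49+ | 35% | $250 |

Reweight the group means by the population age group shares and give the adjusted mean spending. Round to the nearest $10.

Post-stratification weights by population share, not respondent share:
  18–45: 0.2 × 820 = 164
  46–48: 0.45 × 200 = 90
  49+: 0.35 × 250 = 87.5
Post-stratified estimate = 341.5 → $340.

$340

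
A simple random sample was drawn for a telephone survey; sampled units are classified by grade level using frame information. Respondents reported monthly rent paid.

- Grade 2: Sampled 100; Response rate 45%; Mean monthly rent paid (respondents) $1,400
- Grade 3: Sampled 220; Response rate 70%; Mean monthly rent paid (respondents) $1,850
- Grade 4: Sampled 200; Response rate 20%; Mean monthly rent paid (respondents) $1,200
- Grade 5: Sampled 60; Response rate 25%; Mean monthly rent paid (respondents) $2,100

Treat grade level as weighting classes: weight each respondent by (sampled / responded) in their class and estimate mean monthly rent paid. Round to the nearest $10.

Inverse-response-rate weighting restores each class to its sampled count, so class totals weight by n_sampled:
  Grade 2: 100 × 1400 = 140,000
  Grade 3: 220 × 1850 = 407,000
  Grade 4: 200 × 1200 = 240,000
  Grade 5: 60 × 2100 = 126,000
Adjusted estimate = 913,000 / 580 = 1574.14 → $1,570.

$1,570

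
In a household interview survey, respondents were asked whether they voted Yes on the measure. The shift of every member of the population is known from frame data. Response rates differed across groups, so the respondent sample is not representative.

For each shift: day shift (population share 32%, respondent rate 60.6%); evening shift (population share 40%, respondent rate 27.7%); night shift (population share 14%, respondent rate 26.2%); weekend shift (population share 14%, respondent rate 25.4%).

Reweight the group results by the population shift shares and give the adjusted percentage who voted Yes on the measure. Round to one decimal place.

Reweight to the known shift distribution:
  day shift: 0.32 × 60.6 = 19.392
  evening shift: 0.4 × 27.7 = 11.08
  night shift: 0.14 × 26.2 = 3.668
  weekend shift: 0.14 × 25.4 = 3.556
Post-stratified estimate = 37.696 → 37.7%.

37.7%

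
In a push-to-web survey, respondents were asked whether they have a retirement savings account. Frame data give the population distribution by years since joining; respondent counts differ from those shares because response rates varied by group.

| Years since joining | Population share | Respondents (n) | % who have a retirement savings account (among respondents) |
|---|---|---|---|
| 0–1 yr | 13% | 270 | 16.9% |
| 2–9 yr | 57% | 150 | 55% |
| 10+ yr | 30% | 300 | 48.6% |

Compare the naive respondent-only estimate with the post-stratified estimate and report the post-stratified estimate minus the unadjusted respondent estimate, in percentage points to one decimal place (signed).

Naive respondent-only estimate (weights = respondent counts):
  (270/720)×16.9 + (150/720)×55 + (300/720)×48.6 = 38.0458%
Reweighting by population years since joining shares:
  0.13×16.9 + 0.57×55 + 0.3×48.6 = 48.127%
Difference = 48.127 − 38.0458 = 10.0812 pp.

+10.1 percentage points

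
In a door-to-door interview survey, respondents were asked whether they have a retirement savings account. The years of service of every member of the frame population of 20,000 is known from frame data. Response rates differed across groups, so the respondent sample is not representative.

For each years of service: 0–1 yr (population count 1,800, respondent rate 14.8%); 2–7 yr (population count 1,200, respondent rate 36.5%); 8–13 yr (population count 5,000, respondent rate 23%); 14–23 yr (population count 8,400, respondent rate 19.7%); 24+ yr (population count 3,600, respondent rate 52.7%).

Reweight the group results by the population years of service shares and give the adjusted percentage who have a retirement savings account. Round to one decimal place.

27.0%

Weight each group's respondent value by its population share:
  0–1 yr: (1,800/20,000) × 14.8 = 1.332
  2–7 yr: (1,200/20,000) × 36.5 = 2.19
  8–13 yr: (5,000/20,000) × 23 = 5.75
  14–23 yr: (8,400/20,000) × 19.7 = 8.274
  24+ yr: (3,600/20,000) × 52.7 = 9.486
Post-stratified estimate = 27.032 → 27.0%.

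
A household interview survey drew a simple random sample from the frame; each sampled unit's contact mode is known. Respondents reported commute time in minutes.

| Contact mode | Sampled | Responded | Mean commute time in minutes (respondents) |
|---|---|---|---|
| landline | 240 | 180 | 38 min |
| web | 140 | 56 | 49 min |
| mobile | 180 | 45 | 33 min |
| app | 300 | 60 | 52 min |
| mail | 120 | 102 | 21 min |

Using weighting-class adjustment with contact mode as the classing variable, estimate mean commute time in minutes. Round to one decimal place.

40.9

Response rates by class: landline 180/240 = 75%, web 56/140 = 40%, mobile 45/180 = 25%, app 60/300 = 20%, mail 102/120 = 85%.
Each respondent's weight = sampled/responded in their class; summing within a class gives n_sampled, so:
  landline: 240 × 38 = 9120
  web: 140 × 49 = 6860
  mobile: 180 × 33 = 5940
  app: 300 × 52 = 15,600
  mail: 120 × 21 = 2520
Adjusted estimate = 40,040 / 980 = 40.8571 → 40.9.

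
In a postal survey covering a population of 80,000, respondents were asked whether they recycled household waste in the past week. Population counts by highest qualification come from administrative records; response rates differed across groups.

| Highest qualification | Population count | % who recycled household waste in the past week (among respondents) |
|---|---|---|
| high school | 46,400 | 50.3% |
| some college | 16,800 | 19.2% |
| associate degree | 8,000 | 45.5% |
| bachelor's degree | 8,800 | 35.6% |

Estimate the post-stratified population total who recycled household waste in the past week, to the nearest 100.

Apply each group's respondent rate to its population count:
  high school: 46,400 × 50.3% = 23339.2
  some college: 16,800 × 19.2% = 3225.6
  associate degree: 8,000 × 45.5% = 3640
  bachelor's degree: 8,800 × 35.6% = 3132.8
Estimated total = 33337.6 → 33,300.

33,300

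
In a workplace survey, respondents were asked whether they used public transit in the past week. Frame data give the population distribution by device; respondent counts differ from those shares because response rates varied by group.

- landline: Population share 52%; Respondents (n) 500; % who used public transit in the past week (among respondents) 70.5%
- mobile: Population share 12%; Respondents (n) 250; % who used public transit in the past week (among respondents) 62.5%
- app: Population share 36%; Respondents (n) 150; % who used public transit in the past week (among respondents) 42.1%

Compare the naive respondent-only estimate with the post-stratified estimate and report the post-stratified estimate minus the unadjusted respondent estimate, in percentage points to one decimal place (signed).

Naive respondent-only estimate (weights = respondent counts):
  (500/900)×70.5 + (250/900)×62.5 + (150/900)×42.1 = 63.5444%
Reweighting by population device shares:
  0.52×70.5 + 0.12×62.5 + 0.36×42.1 = 59.316%
Difference = 59.316 − 63.5444 = -4.2284 pp.

-4.2 percentage points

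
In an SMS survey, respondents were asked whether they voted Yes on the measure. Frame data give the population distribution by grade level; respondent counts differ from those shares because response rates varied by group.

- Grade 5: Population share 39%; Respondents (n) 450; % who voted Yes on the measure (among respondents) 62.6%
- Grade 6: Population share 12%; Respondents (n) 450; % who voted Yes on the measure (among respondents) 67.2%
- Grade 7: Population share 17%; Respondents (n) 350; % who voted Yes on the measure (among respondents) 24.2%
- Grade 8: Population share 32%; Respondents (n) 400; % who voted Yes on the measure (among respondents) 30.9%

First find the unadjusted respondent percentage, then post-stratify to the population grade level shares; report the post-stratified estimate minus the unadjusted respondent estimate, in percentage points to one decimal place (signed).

Unadjusted (pooled respondent) estimate weights by respondent counts:
  (450/1650)×62.6 + (450/1650)×67.2 + (350/1650)×24.2 + (400/1650)×30.9 = 48.0242%
Reweighting by population grade level shares:
  0.39×62.6 + 0.12×67.2 + 0.17×24.2 + 0.32×30.9 = 46.48%
Difference = 46.48 − 48.0242 = -1.5442 pp.

-1.5 percentage points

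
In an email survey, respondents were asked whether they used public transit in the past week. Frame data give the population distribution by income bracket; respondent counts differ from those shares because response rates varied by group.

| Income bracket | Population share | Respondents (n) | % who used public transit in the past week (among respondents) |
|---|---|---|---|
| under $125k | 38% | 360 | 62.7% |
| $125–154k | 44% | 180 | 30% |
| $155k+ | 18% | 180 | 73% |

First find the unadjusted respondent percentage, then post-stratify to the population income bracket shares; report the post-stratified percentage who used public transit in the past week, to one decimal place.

50.2%

Naive respondent-only estimate (weights = respondent counts):
  (360/720)×62.7 + (180/720)×30 + (180/720)×73 = 57.1%
Post-stratifying to population shares instead:
  0.38×62.7 + 0.44×30 + 0.18×73 = 50.166%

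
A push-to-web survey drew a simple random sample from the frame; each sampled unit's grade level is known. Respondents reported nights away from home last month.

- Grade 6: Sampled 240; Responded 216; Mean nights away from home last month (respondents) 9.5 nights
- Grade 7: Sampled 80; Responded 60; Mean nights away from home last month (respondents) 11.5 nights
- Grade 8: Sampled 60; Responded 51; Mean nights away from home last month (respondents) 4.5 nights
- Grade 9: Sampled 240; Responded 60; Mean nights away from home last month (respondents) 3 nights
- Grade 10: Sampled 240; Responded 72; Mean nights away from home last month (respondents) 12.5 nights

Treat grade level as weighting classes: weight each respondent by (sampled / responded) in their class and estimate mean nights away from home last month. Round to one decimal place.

Class response rates: Grade 6 216/240 = 90%, Grade 7 60/80 = 75%, Grade 8 51/60 = 85%, Grade 9 60/240 = 25%, Grade 10 72/240 = 30%.
Weighting each respondent by the inverse class response rate inflates each class back to its sampled size, so the class weight is n_sampled:
  Grade 6: 240 × 9.5 = 2280
  Grade 7: 80 × 11.5 = 920
  Grade 8: 60 × 4.5 = 270
  Grade 9: 240 × 3 = 720
  Grade 10: 240 × 12.5 = 3000
Adjusted estimate = 7190 / 860 = 8.36046 → 8.4.

8.4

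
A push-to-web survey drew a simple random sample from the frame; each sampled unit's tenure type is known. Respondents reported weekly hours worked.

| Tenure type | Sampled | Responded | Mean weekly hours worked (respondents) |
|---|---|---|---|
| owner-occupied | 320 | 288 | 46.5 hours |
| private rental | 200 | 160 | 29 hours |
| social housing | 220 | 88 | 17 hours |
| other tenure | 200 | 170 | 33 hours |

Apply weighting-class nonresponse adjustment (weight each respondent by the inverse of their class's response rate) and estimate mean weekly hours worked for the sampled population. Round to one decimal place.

Class response rates: owner-occupied 288/320 = 90%, private rental 160/200 = 80%, social housing 88/220 = 40%, other tenure 170/200 = 85%.
Each respondent's weight = sampled/responded in their class; summing within a class gives n_sampled, so:
  owner-occupied: 320 × 46.5 = 14,880
  private rental: 200 × 29 = 5800
  social housing: 220 × 17 = 3740
  other tenure: 200 × 33 = 6600
Adjusted estimate = 31,020 / 940 = 33 → 33.0.

33.0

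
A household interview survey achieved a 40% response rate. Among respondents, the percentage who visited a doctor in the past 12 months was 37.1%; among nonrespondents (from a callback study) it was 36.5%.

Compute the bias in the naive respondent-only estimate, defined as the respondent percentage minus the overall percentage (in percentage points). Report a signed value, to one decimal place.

+0.4 percentage points

Nonresponse fraction = 1 − 0.4 = 0.6.
Bias = (nonresponse fraction) × (respondent percentage − nonrespondent percentage)
     = 0.6 × (37.1 − 36.5) = 0.6 × 0.6 = 0.36.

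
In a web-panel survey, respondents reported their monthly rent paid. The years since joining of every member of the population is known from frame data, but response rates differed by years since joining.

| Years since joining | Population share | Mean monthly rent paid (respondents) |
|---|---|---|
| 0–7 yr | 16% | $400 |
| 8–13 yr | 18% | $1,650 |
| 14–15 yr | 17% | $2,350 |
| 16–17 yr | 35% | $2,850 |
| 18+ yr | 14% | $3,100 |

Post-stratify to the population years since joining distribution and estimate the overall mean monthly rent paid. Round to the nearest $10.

$2,190

Reweight to the known years since joining distribution:
  0–7 yr: 0.16 × 400 = 64
  8–13 yr: 0.18 × 1650 = 297
  14–15 yr: 0.17 × 2350 = 399.5
  16–17 yr: 0.35 × 2850 = 997.5
  18+ yr: 0.14 × 3100 = 434
Post-stratified estimate = 2192 → $2,190.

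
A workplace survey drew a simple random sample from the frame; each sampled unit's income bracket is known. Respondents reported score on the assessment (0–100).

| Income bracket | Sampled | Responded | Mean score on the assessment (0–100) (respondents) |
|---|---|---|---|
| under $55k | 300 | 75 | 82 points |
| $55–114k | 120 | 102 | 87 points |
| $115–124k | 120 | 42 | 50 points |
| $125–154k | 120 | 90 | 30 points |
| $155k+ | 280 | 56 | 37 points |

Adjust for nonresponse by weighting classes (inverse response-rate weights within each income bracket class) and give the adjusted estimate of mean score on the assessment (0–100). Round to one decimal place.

58.5

Class response rates: under $55k 75/300 = 25%, $55–114k 102/120 = 85%, $115–124k 42/120 = 35%, $125–154k 90/120 = 75%, $155k+ 56/280 = 20%.
Each respondent's weight = sampled/responded in their class; summing within a class gives n_sampled, so:
  under $55k: 300 × 82 = 24,600
  $55–114k: 120 × 87 = 10,440
  $115–124k: 120 × 50 = 6000
  $125–154k: 120 × 30 = 3600
  $155k+: 280 × 37 = 10,360
Adjusted estimate = 55,000 / 940 = 58.5106 → 58.5.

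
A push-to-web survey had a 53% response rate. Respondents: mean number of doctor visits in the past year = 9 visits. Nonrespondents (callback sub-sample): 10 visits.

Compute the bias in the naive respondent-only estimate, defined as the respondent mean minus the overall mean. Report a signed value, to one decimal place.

-0.5

Nonresponse fraction = 1 − 0.53 = 0.47.
Bias = (nonresponse fraction) × (respondent mean − nonrespondent mean)
     = 0.47 × (9 − 10) = 0.47 × -1 = -0.47.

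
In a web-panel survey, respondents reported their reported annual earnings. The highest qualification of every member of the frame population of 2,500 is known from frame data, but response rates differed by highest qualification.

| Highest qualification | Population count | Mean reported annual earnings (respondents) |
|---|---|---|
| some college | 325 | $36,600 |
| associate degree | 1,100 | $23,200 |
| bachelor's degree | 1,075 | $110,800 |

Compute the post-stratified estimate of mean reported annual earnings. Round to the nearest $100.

Weight each group's respondent value by its population share:
  some college: (325/2,500) × 36,600 = 4758
  associate degree: (1,100/2,500) × 23,200 = 10,208
  bachelor's degree: (1,075/2,500) × 110,800 = 47,644
Post-stratified estimate = 62,610 → $62,600.

$62,600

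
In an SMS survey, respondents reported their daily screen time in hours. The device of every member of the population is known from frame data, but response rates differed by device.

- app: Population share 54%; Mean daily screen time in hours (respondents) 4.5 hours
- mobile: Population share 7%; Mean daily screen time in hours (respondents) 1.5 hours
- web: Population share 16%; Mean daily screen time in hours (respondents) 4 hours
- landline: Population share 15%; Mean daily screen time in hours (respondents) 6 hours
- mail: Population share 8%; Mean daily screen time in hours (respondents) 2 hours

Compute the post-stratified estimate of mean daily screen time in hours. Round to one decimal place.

4.2

Each cell contributes population-share × respondent value:
  app: 0.54 × 4.5 = 2.43
  mobile: 0.07 × 1.5 = 0.105
  web: 0.16 × 4 = 0.64
  landline: 0.15 × 6 = 0.9
  mail: 0.08 × 2 = 0.16
Post-stratified estimate = 4.235 → 4.2.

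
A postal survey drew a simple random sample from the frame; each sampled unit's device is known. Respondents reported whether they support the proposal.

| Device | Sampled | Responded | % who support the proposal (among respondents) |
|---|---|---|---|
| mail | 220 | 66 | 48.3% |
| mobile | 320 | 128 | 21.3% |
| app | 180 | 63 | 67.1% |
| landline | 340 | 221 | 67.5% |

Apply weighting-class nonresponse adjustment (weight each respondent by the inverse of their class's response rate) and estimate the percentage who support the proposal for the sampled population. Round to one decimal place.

49.5%

Class response rates: mail 66/220 = 30%, mobile 128/320 = 40%, app 63/180 = 35%, landline 221/340 = 65%.
Inverse-response-rate weighting restores each class to its sampled count, so class totals weight by n_sampled:
  mail: 220 × 48.3 = 10,626
  mobile: 320 × 21.3 = 6816
  app: 180 × 67.1 = 12078
  landline: 340 × 67.5 = 22,950
Adjusted estimate = 52,470 / 1,060 = 49.5 → 49.5%.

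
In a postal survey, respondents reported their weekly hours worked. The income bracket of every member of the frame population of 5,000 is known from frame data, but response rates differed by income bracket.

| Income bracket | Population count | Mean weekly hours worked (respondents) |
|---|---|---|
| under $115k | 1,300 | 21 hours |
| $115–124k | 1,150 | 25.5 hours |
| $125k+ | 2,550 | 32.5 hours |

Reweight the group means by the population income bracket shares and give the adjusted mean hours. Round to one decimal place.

Post-stratification weights by population share, not respondent share:
  under $115k: (1,300/5,000) × 21 = 5.46
  $115–124k: (1,150/5,000) × 25.5 = 5.865
  $125k+: (2,550/5,000) × 32.5 = 16.575
Post-stratified estimate = 27.9 → 27.9.

27.9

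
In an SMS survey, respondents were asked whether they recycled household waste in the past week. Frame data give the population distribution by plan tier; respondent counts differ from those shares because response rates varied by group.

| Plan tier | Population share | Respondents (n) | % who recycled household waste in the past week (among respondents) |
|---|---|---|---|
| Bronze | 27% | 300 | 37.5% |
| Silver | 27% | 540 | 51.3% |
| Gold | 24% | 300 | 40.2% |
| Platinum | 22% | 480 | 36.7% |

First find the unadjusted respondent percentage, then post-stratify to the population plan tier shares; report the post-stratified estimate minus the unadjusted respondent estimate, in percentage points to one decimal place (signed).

Without adjustment, the pooled respondent share is:
  (300/1620)×37.5 + (540/1620)×51.3 + (300/1620)×40.2 + (480/1620)×36.7 = 42.363%
Post-stratified estimate weights by population shares:
  0.27×37.5 + 0.27×51.3 + 0.24×40.2 + 0.22×36.7 = 41.698%
Difference = 41.698 − 42.363 = -0.665 pp.

-0.7 percentage points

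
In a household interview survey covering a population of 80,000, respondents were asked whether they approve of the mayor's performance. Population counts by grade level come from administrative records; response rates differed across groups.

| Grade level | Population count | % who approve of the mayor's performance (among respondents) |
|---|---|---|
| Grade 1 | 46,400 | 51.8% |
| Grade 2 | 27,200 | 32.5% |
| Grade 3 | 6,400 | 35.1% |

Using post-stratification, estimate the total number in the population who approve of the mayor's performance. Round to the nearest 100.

35,100

Each cell contributes its population count × the respondent rate:
  Grade 1: 46,400 × 51.8% = 24035.2
  Grade 2: 27,200 × 32.5% = 8840
  Grade 3: 6,400 × 35.1% = 2246.4
Estimated total = 35121.6 → 35,100.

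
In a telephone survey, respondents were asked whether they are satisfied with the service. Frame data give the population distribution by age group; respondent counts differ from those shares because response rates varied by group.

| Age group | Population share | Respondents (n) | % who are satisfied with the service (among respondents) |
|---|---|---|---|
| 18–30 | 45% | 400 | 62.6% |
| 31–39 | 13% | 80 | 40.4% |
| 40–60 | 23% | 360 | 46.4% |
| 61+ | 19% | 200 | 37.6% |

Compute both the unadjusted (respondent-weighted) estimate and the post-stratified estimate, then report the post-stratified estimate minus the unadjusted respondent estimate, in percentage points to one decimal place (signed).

Unadjusted (pooled respondent) estimate weights by respondent counts:
  (400/1040)×62.6 + (80/1040)×40.4 + (360/1040)×46.4 + (200/1040)×37.6 = 50.4769%
Post-stratifying to population shares instead:
  0.45×62.6 + 0.13×40.4 + 0.23×46.4 + 0.19×37.6 = 51.238%
Difference = 51.238 − 50.4769 = 0.7611 pp.

+0.8 percentage points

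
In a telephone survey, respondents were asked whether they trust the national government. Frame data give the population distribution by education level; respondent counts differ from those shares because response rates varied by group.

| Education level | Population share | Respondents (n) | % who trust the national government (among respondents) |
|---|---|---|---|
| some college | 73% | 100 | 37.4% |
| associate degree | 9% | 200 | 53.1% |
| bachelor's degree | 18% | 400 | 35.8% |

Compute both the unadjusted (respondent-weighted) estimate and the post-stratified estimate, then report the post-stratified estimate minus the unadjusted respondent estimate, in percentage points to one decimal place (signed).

Without adjustment, the pooled respondent share is:
  (100/700)×37.4 + (200/700)×53.1 + (400/700)×35.8 = 40.9714%
Post-stratified estimate weights by population shares:
  0.73×37.4 + 0.09×53.1 + 0.18×35.8 = 38.525%
Difference = 38.525 − 40.9714 = -2.4464 pp.

-2.4 percentage points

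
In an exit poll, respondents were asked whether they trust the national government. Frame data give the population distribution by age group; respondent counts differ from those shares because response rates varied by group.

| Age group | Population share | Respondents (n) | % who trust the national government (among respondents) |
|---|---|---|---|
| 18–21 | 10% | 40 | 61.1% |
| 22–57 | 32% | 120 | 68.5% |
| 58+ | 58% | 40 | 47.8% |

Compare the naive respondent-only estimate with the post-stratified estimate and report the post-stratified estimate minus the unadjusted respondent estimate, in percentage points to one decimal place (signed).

Without adjustment, the pooled respondent share is:
  (40/200)×61.1 + (120/200)×68.5 + (40/200)×47.8 = 62.88%
Post-stratified estimate weights by population shares:
  0.1×61.1 + 0.32×68.5 + 0.58×47.8 = 55.754%
Difference = 55.754 − 62.88 = -7.126 pp.

-7.1 percentage points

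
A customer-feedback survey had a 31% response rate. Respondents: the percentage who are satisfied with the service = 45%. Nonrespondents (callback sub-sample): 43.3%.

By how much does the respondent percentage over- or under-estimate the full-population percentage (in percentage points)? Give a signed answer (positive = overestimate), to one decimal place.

+1.2 percentage points

Nonresponse fraction = 1 − 0.31 = 0.69.
Bias = (nonresponse fraction) × (respondent percentage − nonrespondent percentage)
     = 0.69 × (45 − 43.3) = 0.69 × 1.7 = 1.173.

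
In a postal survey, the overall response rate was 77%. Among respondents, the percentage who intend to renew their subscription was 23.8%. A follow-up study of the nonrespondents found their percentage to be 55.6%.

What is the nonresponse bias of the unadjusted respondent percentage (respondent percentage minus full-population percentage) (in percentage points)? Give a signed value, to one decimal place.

Nonresponse fraction = 1 − 0.77 = 0.23.
Bias = (nonresponse fraction) × (respondent percentage − nonrespondent percentage)
     = 0.23 × (23.8 − 55.6) = 0.23 × -31.8 = -7.314.

-7.3 percentage points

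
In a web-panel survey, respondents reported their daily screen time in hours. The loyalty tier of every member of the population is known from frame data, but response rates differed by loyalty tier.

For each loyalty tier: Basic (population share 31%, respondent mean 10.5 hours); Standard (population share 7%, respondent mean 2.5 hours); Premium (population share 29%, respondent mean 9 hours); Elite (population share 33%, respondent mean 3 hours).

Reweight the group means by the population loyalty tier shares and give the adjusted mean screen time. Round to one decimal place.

7.0

Post-stratification weights by population share, not respondent share:
  Basic: 0.31 × 10.5 = 3.255
  Standard: 0.07 × 2.5 = 0.175
  Premium: 0.29 × 9 = 2.61
  Elite: 0.33 × 3 = 0.99
Post-stratified estimate = 7.03 → 7.0.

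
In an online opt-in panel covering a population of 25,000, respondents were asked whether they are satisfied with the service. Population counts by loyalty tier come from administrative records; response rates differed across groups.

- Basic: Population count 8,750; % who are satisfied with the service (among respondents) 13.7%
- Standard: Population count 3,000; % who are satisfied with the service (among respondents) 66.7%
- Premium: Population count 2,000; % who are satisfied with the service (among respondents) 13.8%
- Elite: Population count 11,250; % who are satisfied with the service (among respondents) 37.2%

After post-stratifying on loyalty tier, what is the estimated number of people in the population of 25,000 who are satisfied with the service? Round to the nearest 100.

Apply each group's respondent rate to its population count:
  Basic: 8,750 × 13.7% = 1198.75
  Standard: 3,000 × 66.7% = 2001
  Premium: 2,000 × 13.8% = 276
  Elite: 11,250 × 37.2% = 4185
Estimated total = 7660.75 → 7,700.

7,700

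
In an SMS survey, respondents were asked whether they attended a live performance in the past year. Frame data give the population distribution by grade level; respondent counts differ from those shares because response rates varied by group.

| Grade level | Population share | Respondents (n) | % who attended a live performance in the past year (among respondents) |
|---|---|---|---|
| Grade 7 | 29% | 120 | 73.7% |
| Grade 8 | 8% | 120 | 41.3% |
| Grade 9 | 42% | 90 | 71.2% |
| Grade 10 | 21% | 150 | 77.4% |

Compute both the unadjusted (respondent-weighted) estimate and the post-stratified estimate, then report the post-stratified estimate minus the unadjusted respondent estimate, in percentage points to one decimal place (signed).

+4.5 percentage points

Unadjusted (pooled respondent) estimate weights by respondent counts:
  (120/480)×73.7 + (120/480)×41.3 + (90/480)×71.2 + (150/480)×77.4 = 66.2875%
Reweighting by population grade level shares:
  0.29×73.7 + 0.08×41.3 + 0.42×71.2 + 0.21×77.4 = 70.835%
Difference = 70.835 − 66.2875 = 4.5475 pp.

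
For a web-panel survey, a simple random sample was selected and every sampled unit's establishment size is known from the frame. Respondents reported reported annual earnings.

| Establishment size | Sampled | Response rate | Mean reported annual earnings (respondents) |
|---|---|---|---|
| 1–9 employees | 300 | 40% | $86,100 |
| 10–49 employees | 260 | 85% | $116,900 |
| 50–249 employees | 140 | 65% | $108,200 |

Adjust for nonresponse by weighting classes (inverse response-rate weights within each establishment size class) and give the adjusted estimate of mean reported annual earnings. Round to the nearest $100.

With weight = n_sampled/n_responded per class, the weighted class total is n_sampled:
  1–9 employees: 300 × 86,100 = 25,830,000
  10–49 employees: 260 × 116,900 = 30,394,000
  50–249 employees: 140 × 108,200 = 15,148,000
Adjusted estimate = 71,372,000 / 700 = 101,960 → $102,000.

$102,000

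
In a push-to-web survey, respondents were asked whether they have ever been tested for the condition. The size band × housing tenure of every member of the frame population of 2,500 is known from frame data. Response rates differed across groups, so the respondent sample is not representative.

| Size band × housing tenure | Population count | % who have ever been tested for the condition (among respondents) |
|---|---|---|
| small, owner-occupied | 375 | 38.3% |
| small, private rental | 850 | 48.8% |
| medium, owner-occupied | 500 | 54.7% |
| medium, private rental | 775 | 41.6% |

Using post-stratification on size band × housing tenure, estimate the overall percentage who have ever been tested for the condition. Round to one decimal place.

Weight each group's respondent value by its population share:
  small, owner-occupied: (375/2,500) × 38.3 = 5.745
  small, private rental: (850/2,500) × 48.8 = 16.592
  medium, owner-occupied: (500/2,500) × 54.7 = 10.94
  medium, private rental: (775/2,500) × 41.6 = 12.896
Post-stratified estimate = 46.173 → 46.2%.

46.2%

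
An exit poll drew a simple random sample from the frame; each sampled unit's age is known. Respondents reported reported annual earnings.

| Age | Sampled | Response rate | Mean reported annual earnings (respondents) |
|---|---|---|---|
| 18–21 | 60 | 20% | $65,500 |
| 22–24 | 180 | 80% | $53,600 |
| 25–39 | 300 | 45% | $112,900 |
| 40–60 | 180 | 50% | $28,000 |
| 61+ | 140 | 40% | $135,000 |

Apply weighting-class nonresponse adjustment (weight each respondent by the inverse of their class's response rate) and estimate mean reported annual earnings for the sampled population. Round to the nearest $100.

$83,000

Each respondent's weight = sampled/responded in their class; summing within a class gives n_sampled, so:
  18–21: 60 × 65,500 = 3,930,000
  22–24: 180 × 53,600 = 9,648,000
  25–39: 300 × 112,900 = 33,870,000
  40–60: 180 × 28,000 = 5,040,000
  61+: 140 × 135,000 = 18,900,000
Adjusted estimate = 71,388,000 / 860 = 83009.3 → $83,000.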